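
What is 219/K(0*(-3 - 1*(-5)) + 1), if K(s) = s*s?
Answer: 219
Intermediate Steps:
K(s) = s²
219/K(0*(-3 - 1*(-5)) + 1) = 219/(0*(-3 - 1*(-5)) + 1)² = 219/(0*(-3 + 5) + 1)² = 219/(0*2 + 1)² = 219/(0 + 1)² = 219/1² = 219/1 = 1*219 = 219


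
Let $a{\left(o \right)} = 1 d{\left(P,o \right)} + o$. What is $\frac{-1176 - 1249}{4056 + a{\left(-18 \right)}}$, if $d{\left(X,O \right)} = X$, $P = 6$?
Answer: $- \frac{2425}{4044} \approx -0.59965$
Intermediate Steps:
$a{\left(o \right)} = 6 + o$ ($a{\left(o \right)} = 1 \cdot 6 + o = 6 + o$)
$\frac{-1176 - 1249}{4056 + a{\left(-18 \right)}} = \frac{-1176 - 1249}{4056 + \left(6 - 18\right)} = - \frac{2425}{4056 - 12} = - \frac{2425}{4044}$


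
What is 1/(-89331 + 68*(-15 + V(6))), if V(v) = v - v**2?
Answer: -1/92391 ≈ -1.0824e-5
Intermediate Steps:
1/(-89331 + 68*(-15 + V(6))) = 1/(-89331 + 68*(-15 + 6*(1 - 1*6))) = 1/(-89331 + 68*(-15 + 6*(1 - 6))) = 1/(-89331 + 68*(-15 + 6*(-5))) = 1/(-89331 + 68*(-15 - 30)) = 1/(-89331 + 68*(-45)) = 1/(-89331 - 3060) = 1/(-92391) = -1/92391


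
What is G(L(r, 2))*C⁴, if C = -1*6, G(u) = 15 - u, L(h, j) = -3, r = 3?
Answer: 23328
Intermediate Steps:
C = -6
G(L(r, 2))*C⁴ = (15 - 1*(-3))*(-6)⁴ = (15 + 3)*1296 = 18*1296 = 23328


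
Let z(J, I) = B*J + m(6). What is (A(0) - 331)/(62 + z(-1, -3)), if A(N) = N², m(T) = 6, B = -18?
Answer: -331/86 ≈ -3.8488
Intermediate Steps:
z(J, I) = 6 - 18*J (z(J, I) = -18*J + 6 = 6 - 18*J)
(A(0) - 331)/(62 + z(-1, -3)) = (0² - 331)/(62 + (6 - 18*(-1))) = (0 - 331)/(62 + (6 + 18)) = -331/(62 + 24) = -331/86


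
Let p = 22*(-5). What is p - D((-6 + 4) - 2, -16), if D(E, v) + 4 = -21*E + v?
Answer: -174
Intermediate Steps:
p = -110
D(E, v) = -4 + v - 21*E (D(E, v) = -4 + (-21*E + v) = -4 + (v - 21*E) = -4 + v - 21*E)
p - D((-6 + 4) - 2, -16) = -110 - (-4 - 16 - 21*((-6 + 4) - 2)) = -110 - (-4 - 16 - 21*(-2 - 2)) = -110 - (-4 - 16 - 21*(-4)) = -110 - (-4 - 16 + 84) = -110 - 1*64 = -110 - 64 = -174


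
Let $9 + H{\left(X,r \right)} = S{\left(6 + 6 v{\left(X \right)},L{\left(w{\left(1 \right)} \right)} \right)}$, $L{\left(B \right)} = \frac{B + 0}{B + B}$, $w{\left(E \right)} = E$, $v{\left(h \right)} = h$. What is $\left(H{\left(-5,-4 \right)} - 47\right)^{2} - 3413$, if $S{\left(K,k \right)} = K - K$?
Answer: $-277$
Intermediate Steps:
$L{\left(B \right)} = \frac{1}{2}$ ($L{\left(B \right)} = \frac{B}{2 B} = B \frac{1}{2 B} = \frac{1}{2}$)
$S{\left(K,k \right)} = 0$
$H{\left(X,r \right)} = -9$ ($H{\left(X,r \right)} = -9 + 0 = -9$)
$\left(H{\left(-5,-4 \right)} - 47\right)^{2} - 3413 = \left(-9 - 47\right)^{2} - 3413 = \left(-56\right)^{2} - 3413 = 3136 - 3413 = -277$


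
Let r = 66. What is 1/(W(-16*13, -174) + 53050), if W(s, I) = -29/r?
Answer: 66/3501271 ≈ 1.8850e-5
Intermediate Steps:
W(s, I) = -29/66
1/(W(-16*13, -174) + 53050) = 1/(-29/66 + 53050) = 1/(3501271/66) = 66/3501271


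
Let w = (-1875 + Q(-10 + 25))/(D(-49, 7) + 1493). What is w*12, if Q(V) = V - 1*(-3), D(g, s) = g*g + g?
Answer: -22284/3845 ≈ -5.7956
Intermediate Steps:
D(g, s) = g + g² (D(g, s) = g² + g = g + g²)
Q(V) = 3 + V (Q(V) = V + 3 = 3 + V)
w = -1857/3845 (w = (-1875 + (3 + (-10 + 25)))/(-49*(1 - 49) + 1493) = (-1875 + (3 + 15))/(-49*(-48) + 1493) = (-1875 + 18)/(2352 + 1493) = -1857/3845 ≈ -0.48296)
w*12 = -1857/3845*12 = -22284/3845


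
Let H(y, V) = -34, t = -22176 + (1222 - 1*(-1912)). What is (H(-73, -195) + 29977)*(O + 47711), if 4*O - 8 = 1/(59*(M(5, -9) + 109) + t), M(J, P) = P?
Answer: 75102343401969/52568 ≈ 1.4287e+9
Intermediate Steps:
t = -19042 (t = -22176 + (1222 + 1912) = -22176 + 3134 = -19042)
O = 105135/52568 (O = 2 + 1/(4*(59*(-9 + 109) - 19042)) = 2 + 1/(4*(59*100 - 19042)) = 2 + 1/(4*(5900 - 19042)) = 2 + (1/4)/(-13142) = 2 + (1/4)*(-1/13142) = 2 - 1/52568 = 105135/52568 ≈ 2.0000)
(H(-73, -195) + 29977)*(O + 47711) = (-34 + 29977)*(105135/52568 + 47711) = 29943*(2508176983/52568) = 75102343401969/52568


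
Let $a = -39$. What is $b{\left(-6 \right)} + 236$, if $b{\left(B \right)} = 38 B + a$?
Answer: $-31$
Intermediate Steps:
$b{\left(B \right)} = -39 + 38 B$ ($b{\left(B \right)} = 38 B - 39 = -39 + 38 B$)
$b{\left(-6 \right)} + 236 = \left(-39 + 38 \left(-6\right)\right) + 236 = \left(-39 - 228\right) + 236 = -267 + 236 = -31$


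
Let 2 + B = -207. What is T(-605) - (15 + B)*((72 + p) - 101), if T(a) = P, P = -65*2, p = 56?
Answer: 5108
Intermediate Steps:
B = -209 (B = -2 - 207 = -209)
P = -130
T(a) = -130
T(-605) - (15 + B)*((72 + p) - 101) = -130 - (15 - 209)*((72 + 56) - 101) = -130 - (-194)*(128 - 101) = -130 - (-194)*27 = -130 - 1*(-5238) = -130 + 5238 = 5108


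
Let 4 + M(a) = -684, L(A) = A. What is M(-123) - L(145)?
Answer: -833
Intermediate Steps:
M(a) = -688 (M(a) = -4 - 684 = -688)
M(-123) - L(145) = -688 - 1*145 = -688 - 145 = -833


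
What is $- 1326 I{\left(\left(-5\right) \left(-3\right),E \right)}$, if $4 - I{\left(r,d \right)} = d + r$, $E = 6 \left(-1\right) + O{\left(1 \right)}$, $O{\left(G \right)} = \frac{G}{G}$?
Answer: $7956$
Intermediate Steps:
$O{\left(G \right)} = 1$
$E = -5$ ($E = 6 \left(-1\right) + 1 = -6 + 1 = -5$)
$I{\left(r,d \right)} = 4 - d - r$ ($I{\left(r,d \right)} = 4 - \left(d + r\right) = 4 - d - r$)
$- 1326 I{\left(\left(-5\right) \left(-3\right),E \right)} = - 1326 \left(4 - -5 - \left(-5\right) \left(-3\right)\right) = - 1326 \left(4 + 5 - 15\right) = \left(-1326\right) \left(-6\right) = 7956$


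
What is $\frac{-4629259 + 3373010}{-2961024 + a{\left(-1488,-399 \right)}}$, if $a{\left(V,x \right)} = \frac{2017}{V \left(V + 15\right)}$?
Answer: $\frac{2753476708176}{6490043465759} \approx 0.42426$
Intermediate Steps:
$a{\left(V,x \right)} = \frac{2017}{V \left(15 + V\right)}$
$\frac{-4629259 + 3373010}{-2961024 + a{\left(-1488,-399 \right)}} = \frac{-4629259 + 3373010}{-2961024 + \frac{2017}{\left(-1488\right) \left(15 - 1488\right)}} = - \frac{1256249}{-2961024 + 2017 \left(- \frac{1}{1488}\right) \frac{1}{-1473}} = - \frac{1256249}{-2961024 + 2017 \left(- \frac{1}{1488}\right) \left(- \frac{1}{1473}\right)} = - \frac{1256249}{-2961024 + \frac{2017}{2191824}} = - \frac{1256249}{- \frac{6490043465759}{2191824}} = \left(-1256249\right) \left(- \frac{2191824}{6490043465759}\right) = \frac{2753476708176}{6490043465759}$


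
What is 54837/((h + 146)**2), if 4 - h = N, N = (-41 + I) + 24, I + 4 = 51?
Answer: 6093/1600 ≈ 3.8081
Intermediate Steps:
I = 47 (I = -4 + 51 = 47)
N = 30 (N = (-41 + 47) + 24 = 6 + 24 = 30)
h = -26 (h = 4 - 1*30 = 4 - 30 = -26)
54837/((h + 146)**2) = 54837/((-26 + 146)**2) = 54837/(120**2) = 54837/14400 = 54837*(1/14400) = 6093/1600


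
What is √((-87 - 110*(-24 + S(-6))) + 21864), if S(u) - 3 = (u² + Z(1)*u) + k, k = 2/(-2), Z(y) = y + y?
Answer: √21557 ≈ 146.82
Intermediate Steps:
Z(y) = 2*y
k = -1 (k = 2*(-½) = -1)
S(u) = 2 + u² + 2*u (S(u) = 3 + ((u² + (2*1)*u) - 1) = 3 + ((u² + 2*u) - 1) = 3 + (-1 + u² + 2*u) = 2 + u² + 2*u)
√((-87 - 110*(-24 + S(-6))) + 21864) = √((-87 - 110*(-24 + (2 + (-6)² + 2*(-6)))) + 21864) = √((-87 - 110*(-24 + (2 + 36 - 12))) + 21864) = √((-87 - 110*(-24 + 26)) + 21864) = √((-87 - 110*2) + 21864) = √((-87 - 220) + 21864) = √(-307 + 21864) = √21557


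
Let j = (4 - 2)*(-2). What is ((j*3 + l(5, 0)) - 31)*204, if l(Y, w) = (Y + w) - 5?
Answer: -8772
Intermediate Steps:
l(Y, w) = -5 + Y + w
j = -4 (j = 2*(-2) = -4)
((j*3 + l(5, 0)) - 31)*204 = ((-4*3 + (-5 + 5 + 0)) - 31)*204 = ((-12 + 0) - 31)*204 = (-12 - 31)*204 = -43*204 = -8772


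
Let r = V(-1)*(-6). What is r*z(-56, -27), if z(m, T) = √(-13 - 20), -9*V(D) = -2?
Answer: -4*I*√33/3 ≈ -7.6594*I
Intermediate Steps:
V(D) = 2/9 (V(D) = -⅑*(-2) = 2/9)
z(m, T) = I*√33 (z(m, T) = √(-33) = I*√33)
r = -4/3 (r = (2/9)*(-6) = -4/3 ≈ -1.3333)
r*z(-56, -27) = -4*I*√33/3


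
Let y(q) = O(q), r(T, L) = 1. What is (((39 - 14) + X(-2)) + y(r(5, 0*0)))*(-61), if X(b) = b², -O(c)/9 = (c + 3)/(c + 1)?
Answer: -671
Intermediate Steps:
O(c) = -9*(3 + c)/(1 + c) (O(c) = -9*(c + 3)/(c + 1) = -9*(3 + c)/(1 + c))
y(q) = 9*(-3 - q)/(1 + q)
(((39 - 14) + X(-2)) + y(r(5, 0*0)))*(-61) = (((39 - 14) + (-2)²) + 9*(-3 - 1*1)/(1 + 1))*(-61) = ((25 + 4) + 9*(-3 - 1)/2)*(-61) = (29 + 9*(½)*(-4))*(-61) = (29 - 18)*(-61) = 11*(-61) = -671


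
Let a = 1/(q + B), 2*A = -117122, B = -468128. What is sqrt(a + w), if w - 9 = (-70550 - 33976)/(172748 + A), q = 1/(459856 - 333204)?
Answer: sqrt(370548838574288682188080003082435)/6770072717844085 ≈ 2.8433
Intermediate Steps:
q = 1/126652 ≈ 7.8957e-6
A = -58561 (A = (1/2)*(-117122) = -58561)
w = 923157/114187 (w = 9 + (-70550 - 33976)/(172748 - 58561) = 9 - 104526/114187 = 923157/114187 ≈ 8.0846)
a = -126652/59289347455 (a = 1/(1/126652 - 468128) = 1/(-59289347455/126652) = -126652/59289347455 ≈ -2.1362e-6)
sqrt(a + w) = sqrt(-126652/59289347455 + 923157/114187) = sqrt(54733361666503511/6770072717844085) = sqrt(370548838574288682188080003082435)/6770072717844085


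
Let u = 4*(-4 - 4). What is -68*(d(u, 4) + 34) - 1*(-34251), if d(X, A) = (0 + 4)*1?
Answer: 31667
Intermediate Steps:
u = -32 (u = 4*(-8) = -32)
d(X, A) = 4 (d(X, A) = 4*1 = 4)
-68*(d(u, 4) + 34) - 1*(-34251) = -68*(4 + 34) - 1*(-34251) = -68*38 + 34251 = -2584 + 34251 = 31667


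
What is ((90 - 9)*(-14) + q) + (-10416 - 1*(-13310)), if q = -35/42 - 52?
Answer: 10243/6 ≈ 1707.2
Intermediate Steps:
q = -317/6 (q = -35*1/42 - 52 = -5/6 - 52 = -317/6 ≈ -52.833)
((90 - 9)*(-14) + q) + (-10416 - 1*(-13310)) = ((90 - 9)*(-14) - 317/6) + (-10416 - 1*(-13310)) = (81*(-14) - 317/6) + (-10416 + 13310) = (-1134 - 317/6) + 2894 = -7121/6 + 2894 = 10243/6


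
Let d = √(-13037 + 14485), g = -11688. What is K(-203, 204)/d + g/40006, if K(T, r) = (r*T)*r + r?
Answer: -5844/20003 - 2111961*√362/181 ≈ -2.2200e+5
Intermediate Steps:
K(T, r) = r + T*r² (K(T, r) = (T*r)*r + r = T*r² + r = r + T*r²)
d = 2*√362 (d = √1448 = 2*√362 ≈ 38.053)
K(-203, 204)/d + g/40006 = (204*(1 - 203*204))/((2*√362)) - 11688/40006 = (204*(1 - 41412))*(√362/724) - 11688*1/40006 = (204*(-41411))*(√362/724) - 5844/20003 = -2111961*√362/181 - 5844/20003 = -5844/20003 - 2111961*√362/181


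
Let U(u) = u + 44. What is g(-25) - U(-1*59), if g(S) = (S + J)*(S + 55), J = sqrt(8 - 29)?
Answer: -735 + 30*I*sqrt(21) ≈ -735.0 + 137.48*I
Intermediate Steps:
J = I*sqrt(21) (J = sqrt(-21) = I*sqrt(21) ≈ 4.5826*I)
U(u) = 44 + u
g(S) = (55 + S)*(S + I*sqrt(21)) (g(S) = (S + I*sqrt(21))*(S + 55) = (S + I*sqrt(21))*(55 + S) = (55 + S)*(S + I*sqrt(21)))
g(-25) - U(-1*59) = ((-25)**2 + 55*(-25) + 55*I*sqrt(21) + I*(-25)*sqrt(21)) - (44 - 1*59) = (625 - 1375 + 55*I*sqrt(21) - 25*I*sqrt(21)) - (44 - 59) = (-750 + 30*I*sqrt(21)) - 1*(-15) = (-750 + 30*I*sqrt(21)) + 15 = -735 + 30*I*sqrt(21)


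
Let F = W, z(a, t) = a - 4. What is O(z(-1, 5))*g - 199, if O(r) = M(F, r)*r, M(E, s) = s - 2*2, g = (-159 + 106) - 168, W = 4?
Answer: -10144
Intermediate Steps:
z(a, t) = -4 + a
F = 4
g = -221 (g = -53 - 168 = -221)
M(E, s) = -4 + s (M(E, s) = s - 4 = -4 + s)
O(r) = r*(-4 + r) (O(r) = (-4 + r)*r = r*(-4 + r))
O(z(-1, 5))*g - 199 = ((-4 - 1)*(-4 + (-4 - 1)))*(-221) - 199 = -5*(-4 - 5)*(-221) - 199 = -5*(-9)*(-221) - 199 = 45*(-221) - 199 = -9945 - 199 = -10144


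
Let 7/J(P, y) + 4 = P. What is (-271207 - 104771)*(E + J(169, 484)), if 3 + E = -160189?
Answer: 3312575850398/55 ≈ 6.0229e+10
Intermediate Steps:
E = -160192 (E = -3 - 160189 = -160192)
J(P, y) = 7/(-4 + P)
(-271207 - 104771)*(E + J(169, 484)) = (-271207 - 104771)*(-160192 + 7/(-4 + 169)) = -375978*(-160192 + 7/165) = -375978*(-26431673/165) = 3312575850398/55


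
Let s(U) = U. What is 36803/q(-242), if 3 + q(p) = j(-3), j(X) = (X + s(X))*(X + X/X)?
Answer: 36803/9 ≈ 4089.2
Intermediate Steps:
j(X) = 2*X*(1 + X) (j(X) = (X + X)*(X + X/X) = (2*X)*(X + 1) = (2*X)*(1 + X) = 2*X*(1 + X))
q(p) = 9 (q(p) = -3 + 2*(-3)*(1 - 3) = -3 + 2*(-3)*(-2) = -3 + 12 = 9)
36803/q(-242) = 36803/9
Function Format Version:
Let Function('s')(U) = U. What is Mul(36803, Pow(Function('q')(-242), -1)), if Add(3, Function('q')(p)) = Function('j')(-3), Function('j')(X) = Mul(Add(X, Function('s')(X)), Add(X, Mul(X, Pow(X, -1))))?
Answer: Rational(36803, 9) ≈ 4089.2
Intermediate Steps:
Function('j')(X) = Mul(2, X, Add(1, X)) (Function('j')(X) = Mul(Add(X, X), Add(X, Mul(X, Pow(X, -1)))) = Mul(Mul(2, X), Add(X, 1)) = Mul(Mul(2, X), Add(1, X)) = Mul(2, X, Add(1, X)))
Function('q')(p) = 9 (Function('q')(p) = Add(-3, Mul(2, -3, Add(1, -3))) = Add(-3, Mul(2, -3, -2)) = Add(-3, 12) = 9)
Mul(36803, Pow(Function('q')(-242), -1)) = Mul(36803, Pow(9, -1)) = Mul(36803, Rational(1, 9)) = Rational(36803, 9)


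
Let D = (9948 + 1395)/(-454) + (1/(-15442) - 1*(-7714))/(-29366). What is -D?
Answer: 2598893958147/102937638244 ≈ 25.247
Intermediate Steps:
D = -2598893958147/102937638244 (D = 11343*(-1/454) + (-1/15442 + 7714)*(-1/29366) = -11343/454 + (119119587/15442)*(-1/29366) = -11343/454 - 119119587/453469772 = -2598893958147/102937638244 ≈ -25.247)
-D = -1*(-2598893958147/102937638244) = 2598893958147/102937638244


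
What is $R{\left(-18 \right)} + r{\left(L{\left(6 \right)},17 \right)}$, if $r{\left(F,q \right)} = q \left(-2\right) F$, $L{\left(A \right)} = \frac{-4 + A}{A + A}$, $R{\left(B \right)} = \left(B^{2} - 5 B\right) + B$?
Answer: $\frac{1171}{3} \approx 390.33$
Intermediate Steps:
$R{\left(B \right)} = B^{2} - 4 B$
$L{\left(A \right)} = \frac{-4 + A}{2 A}$
$r{\left(F,q \right)} = - 2 F q$ ($r{\left(F,q \right)} = - 2 q F = - 2 F q$)
$R{\left(-18 \right)} + r{\left(L{\left(6 \right)},17 \right)} = - 18 \left(-4 - 18\right) - 2 \frac{-4 + 6}{2 \cdot 6} \cdot 17 = \left(-18\right) \left(-22\right) - 2 \cdot \frac{1}{2} \cdot \frac{1}{6} \cdot 2 \cdot 17 = 396 - \frac{1}{3} \cdot 17 = 396 - \frac{17}{3} = \frac{1171}{3}$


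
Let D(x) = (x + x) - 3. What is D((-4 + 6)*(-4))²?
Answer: 361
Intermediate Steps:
D(x) = -3 + 2*x (D(x) = 2*x - 3 = -3 + 2*x)
D((-4 + 6)*(-4))² = (-3 + 2*((-4 + 6)*(-4)))² = (-3 + 2*(2*(-4)))² = (-3 + 2*(-8))² = (-3 - 16)² = (-19)² = 361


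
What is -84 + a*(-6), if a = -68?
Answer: 324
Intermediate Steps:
-84 + a*(-6) = -84 - 68*(-6) = -84 + 408 = 324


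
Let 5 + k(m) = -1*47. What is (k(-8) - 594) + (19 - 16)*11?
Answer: -613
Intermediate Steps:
k(m) = -52 (k(m) = -5 - 1*47 = -5 - 47 = -52)
(k(-8) - 594) + (19 - 16)*11 = (-52 - 594) + (19 - 16)*11 = -646 + 3*11 = -646 + 33 = -613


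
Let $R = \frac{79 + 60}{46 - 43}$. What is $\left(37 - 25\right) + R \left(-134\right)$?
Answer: $- \frac{18590}{3} \approx -6196.7$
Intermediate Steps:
$R = \frac{139}{3} \approx 46.333$
$\left(37 - 25\right) + R \left(-134\right) = \left(37 - 25\right) + \frac{139}{3} \left(-134\right) = 12 - \frac{18626}{3} = - \frac{18590}{3}$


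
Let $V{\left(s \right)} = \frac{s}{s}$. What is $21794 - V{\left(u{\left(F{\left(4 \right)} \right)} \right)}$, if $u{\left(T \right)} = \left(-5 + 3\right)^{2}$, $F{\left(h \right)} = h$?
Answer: $21793$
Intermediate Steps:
$u{\left(T \right)} = 4$ ($u{\left(T \right)} = \left(-2\right)^{2} = 4$)
$V{\left(s \right)} = 1$
$21794 - V{\left(u{\left(F{\left(4 \right)} \right)} \right)} = 21794 - 1 = 21793$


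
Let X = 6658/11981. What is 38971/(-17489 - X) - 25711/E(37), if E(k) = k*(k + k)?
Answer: -6665947624575/573727000846 ≈ -11.619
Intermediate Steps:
X = 6658/11981 (X = 6658*(1/11981) = 6658/11981 ≈ 0.55571)
E(k) = 2*k**2 (E(k) = k*(2*k) = 2*k**2)
38971/(-17489 - X) - 25711/E(37) = 38971/(-17489 - 1*6658/11981) - 25711/(2*37**2) = 38971/(-17489 - 6658/11981) - 25711/(2*1369) = 38971/(-209542367/11981) - 25711/2738 = 38971*(-11981/209542367) - 25711*1/2738 = -466911551/209542367 - 25711/2738 = -6665947624575/573727000846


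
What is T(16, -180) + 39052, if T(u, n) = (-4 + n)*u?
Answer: 36108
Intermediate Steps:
T(u, n) = u*(-4 + n)
T(16, -180) + 39052 = 16*(-4 - 180) + 39052 = 16*(-184) + 39052 = -2944 + 39052 = 36108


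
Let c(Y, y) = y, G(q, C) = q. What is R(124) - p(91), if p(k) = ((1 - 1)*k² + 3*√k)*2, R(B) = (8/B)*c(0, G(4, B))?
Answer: 8/31 - 6*√91 ≈ -56.978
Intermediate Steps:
R(B) = 32/B (R(B) = (8/B)*4 = 32/B)
p(k) = 6*√k (p(k) = (0*k² + 3*√k)*2 = (0 + 3*√k)*2 = (3*√k)*2 = 6*√k)
R(124) - p(91) = 32/124 - 6*√91 = 32*(1/124) - 6*√91 = 8/31 - 6*√91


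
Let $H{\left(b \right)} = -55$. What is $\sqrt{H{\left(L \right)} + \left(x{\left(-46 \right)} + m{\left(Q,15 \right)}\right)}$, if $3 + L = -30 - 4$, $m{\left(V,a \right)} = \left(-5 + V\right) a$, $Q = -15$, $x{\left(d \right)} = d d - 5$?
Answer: $2 \sqrt{439} \approx 41.905$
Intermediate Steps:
$x{\left(d \right)} = -5 + d^{2}$ ($x{\left(d \right)} = d^{2} - 5 = -5 + d^{2}$)
$m{\left(V,a \right)} = a \left(-5 + V\right)$
$L = -37$ ($L = -3 - 34 = -37$)
$\sqrt{H{\left(L \right)} + \left(x{\left(-46 \right)} + m{\left(Q,15 \right)}\right)} = \sqrt{-55 - \left(5 - 2116 - 15 \left(-5 - 15\right)\right)} = \sqrt{-55 + \left(\left(-5 + 2116\right) + 15 \left(-20\right)\right)} = \sqrt{-55 + \left(2111 - 300\right)} = \sqrt{-55 + 1811} = \sqrt{1756} = 2 \sqrt{439}$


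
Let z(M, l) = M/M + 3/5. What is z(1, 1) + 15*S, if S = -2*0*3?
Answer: 8/5 ≈ 1.6000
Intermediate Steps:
z(M, l) = 8/5 (z(M, l) = 1 + 3*(⅕) = 1 + ⅗ = 8/5)
S = 0 (S = 0*3 = 0)
z(1, 1) + 15*S = 8/5 + 15*0 = 8/5 + 0 = 8/5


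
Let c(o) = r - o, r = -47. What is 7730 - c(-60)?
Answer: 7717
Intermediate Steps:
c(o) = -47 - o
7730 - c(-60) = 7730 - (-47 - 1*(-60)) = 7730 - (-47 + 60) = 7730 - 1*13 = 7730 - 13 = 7717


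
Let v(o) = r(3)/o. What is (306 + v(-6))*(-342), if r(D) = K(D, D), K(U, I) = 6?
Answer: -104310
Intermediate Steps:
r(D) = 6
v(o) = 6/o
(306 + v(-6))*(-342) = (306 + 6/(-6))*(-342) = (306 + 6*(-1/6))*(-342) = (306 - 1)*(-342) = 305*(-342) = -104310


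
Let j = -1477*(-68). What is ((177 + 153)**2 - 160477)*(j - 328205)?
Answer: 11747641713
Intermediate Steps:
j = 100436
((177 + 153)**2 - 160477)*(j - 328205) = ((177 + 153)**2 - 160477)*(100436 - 328205) = (330**2 - 160477)*(-227769) = (108900 - 160477)*(-227769) = -51577*(-227769) = 11747641713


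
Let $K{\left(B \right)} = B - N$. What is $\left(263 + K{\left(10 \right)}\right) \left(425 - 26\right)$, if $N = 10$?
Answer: $104937$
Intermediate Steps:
$K{\left(B \right)} = -10 + B$ ($K{\left(B \right)} = B - 10 = -10 + B$)
$\left(263 + K{\left(10 \right)}\right) \left(425 - 26\right) = \left(263 + \left(-10 + 10\right)\right) \left(425 - 26\right) = \left(263 + 0\right) 399 = 263 \cdot 399 = 104937$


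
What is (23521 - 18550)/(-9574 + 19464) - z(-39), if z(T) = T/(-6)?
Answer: -29657/4945 ≈ -5.9974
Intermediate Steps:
z(T) = -T/6 (z(T) = T*(-⅙) = -T/6)
(23521 - 18550)/(-9574 + 19464) - z(-39) = (23521 - 18550)/(-9574 + 19464) - (-1)*(-39)/6 = 4971/9890 - 1*13/2 = 4971*(1/9890) - 13/2 = 4971/9890 - 13/2 = -29657/4945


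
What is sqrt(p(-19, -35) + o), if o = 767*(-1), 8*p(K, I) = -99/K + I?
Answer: 5*I*sqrt(44517)/38 ≈ 27.762*I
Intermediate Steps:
p(K, I) = -99/(8*K) + I/8 (p(K, I) = (-99/K + I)/8 = (I - 99/K)/8 = -99/(8*K) + I/8)
o = -767
sqrt(p(-19, -35) + o) = sqrt((1/8)*(-99 - 35*(-19))/(-19) - 767) = sqrt((1/8)*(-1/19)*(-99 + 665) - 767) = sqrt((1/8)*(-1/19)*566 - 767) = sqrt(-283/76 - 767) = sqrt(-58575/76) = 5*I*sqrt(44517)/38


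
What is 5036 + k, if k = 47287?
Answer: 52323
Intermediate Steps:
5036 + k = 5036 + 47287 = 52323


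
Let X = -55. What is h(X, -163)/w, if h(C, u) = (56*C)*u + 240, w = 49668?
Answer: 125570/12417 ≈ 10.113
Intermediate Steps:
h(C, u) = 240 + 56*C*u (h(C, u) = 56*C*u + 240 = 240 + 56*C*u)
h(X, -163)/w = (240 + 56*(-55)*(-163))/49668 = (240 + 502040)*(1/49668) = 502280*(1/49668) = 125570/12417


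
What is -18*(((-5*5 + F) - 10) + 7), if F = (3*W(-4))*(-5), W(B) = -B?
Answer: 1584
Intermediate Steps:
F = -60 (F = (3*(-1*(-4)))*(-5) = (3*4)*(-5) = 12*(-5) = -60)
-18*(((-5*5 + F) - 10) + 7) = -18*(((-5*5 - 60) - 10) + 7) = -18*(((-25 - 60) - 10) + 7) = -18*((-85 - 10) + 7) = -18*(-95 + 7) = -18*(-88) = 1584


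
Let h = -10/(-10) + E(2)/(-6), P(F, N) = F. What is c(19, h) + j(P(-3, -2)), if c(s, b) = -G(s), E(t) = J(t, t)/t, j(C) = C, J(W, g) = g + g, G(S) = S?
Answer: -22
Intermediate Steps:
J(W, g) = 2*g
E(t) = 2 (E(t) = (2*t)/t = 2)
h = ⅔ (h = -10/(-10) + 2/(-6) = -10*(-⅒) + 2*(-⅙) = 1 - ⅓ = ⅔ ≈ 0.66667)
c(s, b) = -s
c(19, h) + j(P(-3, -2)) = -1*19 - 3 = -19 - 3 = -22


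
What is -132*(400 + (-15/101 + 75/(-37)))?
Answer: -196240440/3737 ≈ -52513.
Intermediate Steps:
-132*(400 + (-15/101 + 75/(-37))) = -132*(400 + (-15*1/101 + 75*(-1/37))) = -132*(400 + (-15/101 - 75/37)) = -132*(400 - 8130/3737) = -132*1486670/3737 = -196240440/3737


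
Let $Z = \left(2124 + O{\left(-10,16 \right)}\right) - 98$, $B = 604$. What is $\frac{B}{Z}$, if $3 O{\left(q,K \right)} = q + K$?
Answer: $\frac{151}{507} \approx 0.29783$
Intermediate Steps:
$O{\left(q,K \right)} = \frac{K}{3} + \frac{q}{3}$ ($O{\left(q,K \right)} = \frac{q + K}{3} = \frac{K + q}{3} = \frac{K}{3} + \frac{q}{3}$)
$Z = 2028$ ($Z = \left(2124 + \left(\frac{1}{3} \cdot 16 + \frac{1}{3} \left(-10\right)\right)\right) - 98 = \left(2124 + \left(\frac{16}{3} - \frac{10}{3}\right)\right) - 98 = \left(2124 + 2\right) - 98 = 2126 - 98 = 2028$)
$\frac{B}{Z} = \frac{604}{2028} = 604 \cdot \frac{1}{2028} = \frac{151}{507}$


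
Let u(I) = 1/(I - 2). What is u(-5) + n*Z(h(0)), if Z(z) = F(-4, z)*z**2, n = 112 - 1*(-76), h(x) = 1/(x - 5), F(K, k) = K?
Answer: -5289/175 ≈ -30.223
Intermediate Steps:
h(x) = 1/(-5 + x)
u(I) = 1/(-2 + I)
n = 188 (n = 112 + 76 = 188)
Z(z) = -4*z**2
u(-5) + n*Z(h(0)) = 1/(-2 - 5) + 188*(-4/(-5 + 0)**2) = 1/(-7) + 188*(-4*(1/(-5))**2) = -1/7 + 188*(-4*(-1/5)**2) = -1/7 + 188*(-4*1/25) = -1/7 + 188*(-4/25) = -1/7 - 752/25 = -5289/175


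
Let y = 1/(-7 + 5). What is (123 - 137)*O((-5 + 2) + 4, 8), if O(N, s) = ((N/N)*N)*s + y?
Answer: -105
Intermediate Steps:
y = -½ (y = 1/(-2) = -½ ≈ -0.50000)
O(N, s) = -½ + N*s (O(N, s) = ((N/N)*N)*s - ½ = (1*N)*s - ½ = N*s - ½ = -½ + N*s)
(123 - 137)*O((-5 + 2) + 4, 8) = (123 - 137)*(-½ + ((-5 + 2) + 4)*8) = -14*(-½ + (-3 + 4)*8) = -14*(-½ + 1*8) = -14*(-½ + 8) = -14*15/2 = -105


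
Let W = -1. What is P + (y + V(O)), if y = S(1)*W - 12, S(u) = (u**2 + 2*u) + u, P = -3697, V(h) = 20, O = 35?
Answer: -3693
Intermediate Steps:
S(u) = u**2 + 3*u
y = -16 (y = (1*(3 + 1))*(-1) - 12 = (1*4)*(-1) - 12 = 4*(-1) - 12 = -4 - 12 = -16)
P + (y + V(O)) = -3697 + (-16 + 20) = -3697 + 4 = -3693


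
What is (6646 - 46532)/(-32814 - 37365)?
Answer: 39886/70179 ≈ 0.56835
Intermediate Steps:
(6646 - 46532)/(-32814 - 37365) = -39886/(-70179) = -39886*(-1/70179) = 39886/70179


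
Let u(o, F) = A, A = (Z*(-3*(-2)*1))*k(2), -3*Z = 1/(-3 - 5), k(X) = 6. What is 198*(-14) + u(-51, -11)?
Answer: -5541/2 ≈ -2770.5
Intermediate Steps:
Z = 1/24 (Z = -1/(3*(-3 - 5)) = -⅓/(-8) = -⅓*(-⅛) = 1/24 ≈ 0.041667)
A = 3/2 (A = ((-3*(-2)*1)/24)*6 = ((6*1)/24)*6 = ((1/24)*6)*6 = (¼)*6 = 3/2 ≈ 1.5000)
u(o, F) = 3/2
198*(-14) + u(-51, -11) = 198*(-14) + 3/2 = -2772 + 3/2 = -5541/2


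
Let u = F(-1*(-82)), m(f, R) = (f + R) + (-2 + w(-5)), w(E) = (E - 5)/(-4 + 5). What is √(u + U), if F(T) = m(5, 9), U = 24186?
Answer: 2*√6047 ≈ 155.52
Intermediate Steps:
w(E) = -5 + E (w(E) = (-5 + E)/1 = (-5 + E)*1 = -5 + E)
m(f, R) = -12 + R + f (m(f, R) = (f + R) + (-2 + (-5 - 5)) = (R + f) + (-2 - 10) = (R + f) - 12 = -12 + R + f)
F(T) = 2 (F(T) = -12 + 9 + 5 = 2)
u = 2
√(u + U) = √(2 + 24186) = √24188 = 2*√6047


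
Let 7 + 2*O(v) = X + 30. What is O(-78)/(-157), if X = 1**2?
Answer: -12/157 ≈ -0.076433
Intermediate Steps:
X = 1
O(v) = 12 (O(v) = -7/2 + (1 + 30)/2 = -7/2 + (1/2)*31 = -7/2 + 31/2 = 12)
O(-78)/(-157) = 12/(-157) = 12*(-1/157) = -12/157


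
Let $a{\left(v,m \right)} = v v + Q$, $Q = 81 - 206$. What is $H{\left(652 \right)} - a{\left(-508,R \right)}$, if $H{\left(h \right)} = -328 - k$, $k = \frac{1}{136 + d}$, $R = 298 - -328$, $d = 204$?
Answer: $- \frac{87810781}{340} \approx -2.5827 \cdot 10^{5}$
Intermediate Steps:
$R = 626$ ($R = 298 + 328 = 626$)
$Q = -125$ ($Q = 81 - 206 = -125$)
$a{\left(v,m \right)} = -125 + v^{2}$ ($a{\left(v,m \right)} = v v - 125 = v^{2} - 125 = -125 + v^{2}$)
$k = \frac{1}{340}$ ($k = \frac{1}{136 + 204} = \frac{1}{340} \approx 0.0029412$)
$H{\left(h \right)} = - \frac{111521}{340}$ ($H{\left(h \right)} = -328 - \frac{1}{340} = - \frac{111521}{340}$)
$H{\left(652 \right)} - a{\left(-508,R \right)} = - \frac{111521}{340} - \left(-125 + \left(-508\right)^{2}\right) = - \frac{111521}{340} - \left(-125 + 258064\right) = - \frac{111521}{340} - 257939 = - \frac{87810781}{340}$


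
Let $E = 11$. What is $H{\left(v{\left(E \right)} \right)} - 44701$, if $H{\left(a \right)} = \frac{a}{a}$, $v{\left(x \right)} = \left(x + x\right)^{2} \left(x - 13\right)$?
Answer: $-44700$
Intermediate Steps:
$v{\left(x \right)} = 4 x^{2} \left(-13 + x\right)$ ($v{\left(x \right)} = \left(2 x\right)^{2} \left(-13 + x\right) = 4 x^{2} \left(-13 + x\right)$)
$H{\left(a \right)} = 1$
$H{\left(v{\left(E \right)} \right)} - 44701 = 1 - 44701 = -44700$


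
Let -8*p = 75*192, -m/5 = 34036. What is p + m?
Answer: -171980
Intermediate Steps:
m = -170180 (m = -5*34036 = -170180)
p = -1800 (p = -75*192/8 = -1/8*14400 = -1800)
p + m = -1800 - 170180 = -171980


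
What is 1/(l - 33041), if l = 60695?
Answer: 1/27654 ≈ 3.6161e-5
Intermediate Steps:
1/(l - 33041) = 1/(60695 - 33041) = 1/27654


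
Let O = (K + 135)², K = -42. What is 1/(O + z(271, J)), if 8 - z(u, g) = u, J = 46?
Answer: 1/8386 ≈ 0.00011925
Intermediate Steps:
z(u, g) = 8 - u
O = 8649 (O = (-42 + 135)² = 93² = 8649)
1/(O + z(271, J)) = 1/(8649 + (8 - 1*271)) = 1/(8649 + (8 - 271)) = 1/(8649 - 263) = 1/8386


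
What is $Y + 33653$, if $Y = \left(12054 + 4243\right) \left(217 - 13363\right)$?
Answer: $-214206709$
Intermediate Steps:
$Y = -214240362$ ($Y = 16297 \left(-13146\right) = -214240362$)
$Y + 33653 = -214240362 + 33653 = -214206709$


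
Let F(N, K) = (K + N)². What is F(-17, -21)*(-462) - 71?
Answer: -667199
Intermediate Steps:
F(-17, -21)*(-462) - 71 = (-21 - 17)²*(-462) - 71 = (-38)²*(-462) - 71 = 1444*(-462) - 71 = -667128 - 71 = -667199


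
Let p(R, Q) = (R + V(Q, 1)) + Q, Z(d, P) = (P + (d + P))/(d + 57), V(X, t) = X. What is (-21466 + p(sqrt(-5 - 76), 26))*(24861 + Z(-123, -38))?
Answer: -5856818225/11 + 4923075*I/22 ≈ -5.3244e+8 + 2.2378e+5*I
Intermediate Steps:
Z(d, P) = (d + 2*P)/(57 + d) (Z(d, P) = (P + (P + d))/(57 + d) = (d + 2*P)/(57 + d))
p(R, Q) = R + 2*Q (p(R, Q) = (R + Q) + Q = (Q + R) + Q = R + 2*Q)
(-21466 + p(sqrt(-5 - 76), 26))*(24861 + Z(-123, -38)) = (-21466 + (sqrt(-5 - 76) + 2*26))*(24861 + (-123 + 2*(-38))/(57 - 123)) = (-21466 + (sqrt(-81) + 52))*(24861 + (-123 - 76)/(-66)) = (-21466 + (9*I + 52))*(24861 - 1/66*(-199)) = (-21466 + (52 + 9*I))*(24861 + 199/66) = (-21414 + 9*I)*(1641025/66) = -5856818225/11 + 4923075*I/22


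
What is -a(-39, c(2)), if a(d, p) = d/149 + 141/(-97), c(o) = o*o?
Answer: 24792/14453 ≈ 1.7154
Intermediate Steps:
c(o) = o**2
a(d, p) = -141/97 + d/149 (a(d, p) = d*(1/149) + 141*(-1/97) = d/149 - 141/97 = -141/97 + d/149)
-a(-39, c(2)) = -(-141/97 + (1/149)*(-39)) = -(-141/97 - 39/149) = -1*(-24792/14453) = 24792/14453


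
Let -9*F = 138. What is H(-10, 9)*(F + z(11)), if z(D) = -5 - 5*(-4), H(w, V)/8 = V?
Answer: -24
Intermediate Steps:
F = -46/3 (F = -1/9*138 = -46/3 ≈ -15.333)
H(w, V) = 8*V
z(D) = 15 (z(D) = -5 + 20 = 15)
H(-10, 9)*(F + z(11)) = (8*9)*(-46/3 + 15) = 72*(-1/3) = -24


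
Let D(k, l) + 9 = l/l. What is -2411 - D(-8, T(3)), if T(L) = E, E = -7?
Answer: -2403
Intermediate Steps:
T(L) = -7
D(k, l) = -8 (D(k, l) = -9 + l/l = -9 + 1 = -8)
-2411 - D(-8, T(3)) = -2411 - 1*(-8) = -2411 + 8 = -2403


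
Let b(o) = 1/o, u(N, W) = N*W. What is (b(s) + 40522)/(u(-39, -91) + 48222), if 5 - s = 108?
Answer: 1391255/1777471 ≈ 0.78272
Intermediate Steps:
s = -103 (s = 5 - 1*108 = 5 - 108 = -103)
(b(s) + 40522)/(u(-39, -91) + 48222) = (1/(-103) + 40522)/(-39*(-91) + 48222) = (-1/103 + 40522)/(3549 + 48222) = (4173765/103)/51771 = (4173765/103)*(1/51771) = 1391255/1777471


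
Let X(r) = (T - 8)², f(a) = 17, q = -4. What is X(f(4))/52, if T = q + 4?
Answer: 16/13 ≈ 1.2308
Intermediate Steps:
T = 0 (T = -4 + 4 = 0)
X(r) = 64 (X(r) = (0 - 8)² = (-8)² = 64)
X(f(4))/52 = 64/52 = (1/52)*64 = 16/13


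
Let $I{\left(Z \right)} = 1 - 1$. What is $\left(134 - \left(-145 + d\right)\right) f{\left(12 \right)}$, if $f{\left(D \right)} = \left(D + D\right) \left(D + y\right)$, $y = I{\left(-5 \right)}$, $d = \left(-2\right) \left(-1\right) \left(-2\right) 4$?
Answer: $84960$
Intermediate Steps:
$I{\left(Z \right)} = 0$ ($I{\left(Z \right)} = 1 - 1 = 0$)
$d = -16$ ($d = 2 \left(-2\right) 4 = \left(-4\right) 4 = -16$)
$y = 0$
$f{\left(D \right)} = 2 D^{2}$ ($f{\left(D \right)} = \left(D + D\right) \left(D + 0\right) = 2 D D = 2 D^{2}$)
$\left(134 - \left(-145 + d\right)\right) f{\left(12 \right)} = \left(134 + \left(145 - -16\right)\right) 2 \cdot 12^{2} = \left(134 + \left(145 + 16\right)\right) 2 \cdot 144 = \left(134 + 161\right) 288 = 295 \cdot 288 = 84960$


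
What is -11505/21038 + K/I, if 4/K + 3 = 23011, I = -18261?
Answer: -604226917699/1104887064168 ≈ -0.54687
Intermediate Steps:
K = 1/5752 (K = 4/(-3 + 23011) = 4/23008 = 4*(1/23008) = 1/5752 ≈ 0.00017385)
-11505/21038 + K/I = -11505/21038 + (1/5752)/(-18261) = -11505*1/21038 + (1/5752)*(-1/18261) = -11505/21038 - 1/105037272 = -604226917699/1104887064168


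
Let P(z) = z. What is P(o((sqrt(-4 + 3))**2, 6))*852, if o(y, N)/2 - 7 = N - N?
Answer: 11928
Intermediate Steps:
o(y, N) = 14 (o(y, N) = 14 + 2*(N - N) = 14 + 2*0 = 14 + 0 = 14)
P(o((sqrt(-4 + 3))**2, 6))*852 = 14*852 = 11928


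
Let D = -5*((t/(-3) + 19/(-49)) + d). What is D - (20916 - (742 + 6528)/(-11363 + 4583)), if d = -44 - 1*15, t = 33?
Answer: -683214865/33222 ≈ -20565.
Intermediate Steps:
d = -59 (d = -44 - 15 = -59)
D = 17245/49 (D = -5*((33/(-3) + 19/(-49)) - 59) = -5*((33*(-⅓) + 19*(-1/49)) - 59) = -5*((-11 - 19/49) - 59) = -5*(-558/49 - 59) = -5*(-3449/49) = 17245/49 ≈ 351.94)
D - (20916 - (742 + 6528)/(-11363 + 4583)) = 17245/49 - (20916 - (742 + 6528)/(-11363 + 4583)) = 17245/49 - (20916 - 7270/(-6780)) = 17245/49 - (20916 - 7270*(-1)/6780) = 17245/49 - (20916 - 1*(-727/678)) = 17245/49 - (20916 + 727/678) = 17245/49 - 1*14181775/678 = 17245/49 - 14181775/678 = -683214865/33222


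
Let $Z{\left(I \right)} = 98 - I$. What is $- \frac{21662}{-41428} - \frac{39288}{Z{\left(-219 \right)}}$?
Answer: $- \frac{810378205}{6566338} \approx -123.41$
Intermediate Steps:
$- \frac{21662}{-41428} - \frac{39288}{Z{\left(-219 \right)}} = - \frac{21662}{-41428} - \frac{39288}{98 - -219} = \left(-21662\right) \left(- \frac{1}{41428}\right) - \frac{39288}{98 + 219} = \frac{10831}{20714} - \frac{39288}{317} = - \frac{810378205}{6566338}$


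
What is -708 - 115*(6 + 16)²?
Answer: -56368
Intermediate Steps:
-708 - 115*(6 + 16)² = -708 - 115*22² = -708 - 115*484 = -708 - 55660 = -56368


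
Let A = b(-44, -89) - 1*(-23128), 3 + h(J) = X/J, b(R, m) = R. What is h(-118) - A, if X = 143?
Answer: -2724409/118 ≈ -23088.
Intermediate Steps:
h(J) = -3 + 143/J
A = 23084 (A = -44 - 1*(-23128) = -44 + 23128 = 23084)
h(-118) - A = (-3 + 143/(-118)) - 1*23084 = (-3 + 143*(-1/118)) - 23084 = (-3 - 143/118) - 23084 = -497/118 - 23084 = -2724409/118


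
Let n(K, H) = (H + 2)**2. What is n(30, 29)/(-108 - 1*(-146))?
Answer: 961/38 ≈ 25.289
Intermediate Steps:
n(K, H) = (2 + H)**2
n(30, 29)/(-108 - 1*(-146)) = (2 + 29)**2/(-108 - 1*(-146)) = 31**2/(-108 + 146) = 961/38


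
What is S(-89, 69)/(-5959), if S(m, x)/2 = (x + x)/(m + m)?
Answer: 138/530351 ≈ 0.00026021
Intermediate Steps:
S(m, x) = 2*x/m (S(m, x) = 2*((x + x)/(m + m)) = 2*((2*x)/((2*m))) = 2*((2*x)*(1/(2*m))) = 2*(x/m) = 2*x/m)
S(-89, 69)/(-5959) = (2*69/(-89))/(-5959) = (2*69*(-1/89))*(-1/5959) = -138/89*(-1/5959) = 138/530351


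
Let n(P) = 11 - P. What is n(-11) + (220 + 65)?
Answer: 307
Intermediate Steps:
n(-11) + (220 + 65) = (11 - 1*(-11)) + (220 + 65) = (11 + 11) + 285 = 22 + 285 = 307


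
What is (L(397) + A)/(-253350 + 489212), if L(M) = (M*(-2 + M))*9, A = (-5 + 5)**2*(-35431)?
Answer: 1411335/235862 ≈ 5.9837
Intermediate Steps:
A = 0 (A = 0**2*(-35431) = 0*(-35431) = 0)
L(M) = 9*M*(-2 + M)
(L(397) + A)/(-253350 + 489212) = (9*397*(-2 + 397) + 0)/(-253350 + 489212) = (9*397*395 + 0)/235862 = (1411335 + 0)*(1/235862) = 1411335*(1/235862) = 1411335/235862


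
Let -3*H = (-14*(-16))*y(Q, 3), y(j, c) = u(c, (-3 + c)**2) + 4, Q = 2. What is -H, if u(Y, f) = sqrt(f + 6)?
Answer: 896/3 + 224*sqrt(6)/3 ≈ 481.56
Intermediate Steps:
u(Y, f) = sqrt(6 + f)
y(j, c) = 4 + sqrt(6 + (-3 + c)**2) (y(j, c) = sqrt(6 + (-3 + c)**2) + 4 = 4 + sqrt(6 + (-3 + c)**2))
H = -896/3 - 224*sqrt(6)/3 (H = -(-14*(-16))*(4 + sqrt(6 + (-3 + 3)**2))/3 = -224*(4 + sqrt(6 + 0**2))/3 = -224*(4 + sqrt(6 + 0))/3 = -224*(4 + sqrt(6))/3 = -(896 + 224*sqrt(6))/3 = -896/3 - 224*sqrt(6)/3 ≈ -481.56)
-H = -(-896/3 - 224*sqrt(6)/3) = 896/3 + 224*sqrt(6)/3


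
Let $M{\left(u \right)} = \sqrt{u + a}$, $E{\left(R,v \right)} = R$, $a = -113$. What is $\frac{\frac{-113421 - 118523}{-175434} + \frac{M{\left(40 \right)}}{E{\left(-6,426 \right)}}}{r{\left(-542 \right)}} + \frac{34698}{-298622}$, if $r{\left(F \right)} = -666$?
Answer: $- \frac{515418091235}{4361338624671} + \frac{i \sqrt{73}}{3996} \approx -0.11818 + 0.0021381 i$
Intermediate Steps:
$M{\left(u \right)} = \sqrt{-113 + u}$ ($M{\left(u \right)} = \sqrt{u - 113} = \sqrt{-113 + u}$)
$\frac{\frac{-113421 - 118523}{-175434} + \frac{M{\left(40 \right)}}{E{\left(-6,426 \right)}}}{r{\left(-542 \right)}} + \frac{34698}{-298622} = \frac{\frac{-113421 - 118523}{-175434} + \frac{\sqrt{-113 + 40}}{-6}}{-666} + \frac{34698}{-298622} = \left(\left(-231944\right) \left(- \frac{1}{175434}\right) + \sqrt{-73} \left(- \frac{1}{6}\right)\right) \left(- \frac{1}{666}\right) + 34698 \left(- \frac{1}{298622}\right) = \left(\frac{115972}{87717} + i \sqrt{73} \left(- \frac{1}{6}\right)\right) \left(- \frac{1}{666}\right) - \frac{17349}{149311} = \left(\frac{115972}{87717} - \frac{i \sqrt{73}}{6}\right) \left(- \frac{1}{666}\right) - \frac{17349}{149311} = \left(- \frac{57986}{29209761} + \frac{i \sqrt{73}}{3996}\right) - \frac{17349}{149311} = - \frac{515418091235}{4361338624671} + \frac{i \sqrt{73}}{3996}$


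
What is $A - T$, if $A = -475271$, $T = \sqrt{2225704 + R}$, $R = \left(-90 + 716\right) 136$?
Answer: $-475271 - 42 \sqrt{1310} \approx -4.7679 \cdot 10^{5}$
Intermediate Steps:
$R = 85136$ ($R = 626 \cdot 136 = 85136$)
$T = 42 \sqrt{1310}$ ($T = \sqrt{2225704 + 85136} = \sqrt{2310840} = 42 \sqrt{1310} \approx 1520.1$)
$A - T = -475271 - 42 \sqrt{1310}$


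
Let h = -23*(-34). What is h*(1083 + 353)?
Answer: 1122952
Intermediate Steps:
h = 782
h*(1083 + 353) = 782*(1083 + 353) = 782*1436 = 1122952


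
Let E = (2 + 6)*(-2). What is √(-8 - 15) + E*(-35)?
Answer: 560 + I*√23 ≈ 560.0 + 4.7958*I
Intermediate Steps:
E = -16 (E = 8*(-2) = -16)
√(-8 - 15) + E*(-35) = √(-8 - 15) - 16*(-35) = √(-23) + 560 = I*√23 + 560 = 560 + I*√23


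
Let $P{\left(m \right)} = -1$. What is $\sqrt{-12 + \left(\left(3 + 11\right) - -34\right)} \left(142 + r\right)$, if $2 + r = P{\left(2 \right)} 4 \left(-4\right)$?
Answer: $936$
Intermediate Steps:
$r = 14$ ($r = -2 + \left(-1\right) 4 \left(-4\right) = -2 - -16 = -2 + 16 = 14$)
$\sqrt{-12 + \left(\left(3 + 11\right) - -34\right)} \left(142 + r\right) = \sqrt{-12 + \left(\left(3 + 11\right) - -34\right)} \left(142 + 14\right) = \sqrt{-12 + \left(14 + 34\right)} 156 = \sqrt{-12 + 48} \cdot 156 = \sqrt{36} \cdot 156 = 6 \cdot 156 = 936$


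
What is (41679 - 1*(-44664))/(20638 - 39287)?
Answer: -5079/1097 ≈ -4.6299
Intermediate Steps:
(41679 - 1*(-44664))/(20638 - 39287) = (41679 + 44664)/(-18649) = 86343*(-1/18649) = -5079/1097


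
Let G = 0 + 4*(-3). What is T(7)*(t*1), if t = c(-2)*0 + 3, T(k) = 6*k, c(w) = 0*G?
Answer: 126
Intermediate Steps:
G = -12 (G = 0 - 12 = -12)
c(w) = 0 (c(w) = 0*(-12) = 0)
t = 3 (t = 0*0 + 3 = 0 + 3 = 3)
T(7)*(t*1) = (6*7)*(3*1) = 42*3 = 126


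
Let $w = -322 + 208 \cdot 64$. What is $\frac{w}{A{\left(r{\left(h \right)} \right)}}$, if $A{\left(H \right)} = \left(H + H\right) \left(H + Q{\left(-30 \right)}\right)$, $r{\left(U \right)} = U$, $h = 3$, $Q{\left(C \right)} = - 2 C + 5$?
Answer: $\frac{2165}{68} \approx 31.838$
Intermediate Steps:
$Q{\left(C \right)} = 5 - 2 C$
$A{\left(H \right)} = 2 H \left(65 + H\right)$ ($A{\left(H \right)} = \left(H + H\right) \left(H + \left(5 - -60\right)\right) = 2 H \left(H + \left(5 + 60\right)\right) = 2 H \left(H + 65\right) = 2 H \left(65 + H\right)$)
$w = 12990$ ($w = -322 + 13312 = 12990$)
$\frac{w}{A{\left(r{\left(h \right)} \right)}} = \frac{12990}{2 \cdot 3 \left(65 + 3\right)} = \frac{12990}{2 \cdot 3 \cdot 68} = \frac{12990}{408} = 12990 \cdot \frac{1}{408} = \frac{2165}{68}$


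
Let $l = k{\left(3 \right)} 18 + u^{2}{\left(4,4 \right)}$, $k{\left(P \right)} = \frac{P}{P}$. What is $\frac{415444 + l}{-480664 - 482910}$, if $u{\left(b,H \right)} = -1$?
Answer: $- \frac{415463}{963574} \approx -0.43117$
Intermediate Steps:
$k{\left(P \right)} = 1$
$l = 19$ ($l = 1 \cdot 18 + \left(-1\right)^{2} = 18 + 1 = 19$)
$\frac{415444 + l}{-480664 - 482910} = \frac{415444 + 19}{-480664 - 482910} = \frac{415463}{-963574} = 415463 \left(- \frac{1}{963574}\right) = - \frac{415463}{963574}$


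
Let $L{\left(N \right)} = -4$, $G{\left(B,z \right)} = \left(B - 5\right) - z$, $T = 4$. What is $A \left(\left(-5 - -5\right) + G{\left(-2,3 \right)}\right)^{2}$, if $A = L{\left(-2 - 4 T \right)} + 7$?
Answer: $300$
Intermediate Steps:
$G{\left(B,z \right)} = -5 + B - z$ ($G{\left(B,z \right)} = \left(-5 + B\right) - z = -5 + B - z$)
$A = 3$ ($A = -4 + 7 = 3$)
$A \left(\left(-5 - -5\right) + G{\left(-2,3 \right)}\right)^{2} = 3 \left(\left(-5 - -5\right) - 10\right)^{2} = 3 \left(\left(-5 + 5\right) - 10\right)^{2} = 3 \left(0 - 10\right)^{2} = 3 \left(-10\right)^{2} = 3 \cdot 100 = 300$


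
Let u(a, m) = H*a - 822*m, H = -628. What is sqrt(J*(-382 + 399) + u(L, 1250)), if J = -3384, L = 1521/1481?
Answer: 2*I*sqrt(595318183134)/1481 ≈ 1042.0*I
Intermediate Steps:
L = 1521/1481 (L = 1521*(1/1481) = 1521/1481 ≈ 1.0270)
u(a, m) = -822*m - 628*a (u(a, m) = -628*a - 822*m = -822*m - 628*a)
sqrt(J*(-382 + 399) + u(L, 1250)) = sqrt(-3384*(-382 + 399) + (-822*1250 - 628*1521/1481)) = sqrt(-3384*17 + (-1027500 - 955188/1481)) = sqrt(-57528 - 1522682688/1481) = sqrt(-1607881656/1481) = 2*I*sqrt(595318183134)/1481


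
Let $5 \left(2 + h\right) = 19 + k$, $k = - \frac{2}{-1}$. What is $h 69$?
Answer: $\frac{759}{5} \approx 151.8$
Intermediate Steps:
$k = 2$ ($k = \left(-2\right) \left(-1\right) = 2$)
$h = \frac{11}{5}$ ($h = -2 + \frac{19 + 2}{5} = -2 + \frac{1}{5} \cdot 21 = -2 + \frac{21}{5} = \frac{11}{5} \approx 2.2$)
$h 69 = \frac{11}{5} \cdot 69 = \frac{759}{5}$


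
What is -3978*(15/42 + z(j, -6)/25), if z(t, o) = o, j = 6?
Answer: -81549/175 ≈ -465.99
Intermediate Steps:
-3978*(15/42 + z(j, -6)/25) = -3978*(15/42 - 6/25) = -3978*(15*(1/42) - 6*1/25) = -3978*(5/14 - 6/25) = -3978*41/350 = -81549/175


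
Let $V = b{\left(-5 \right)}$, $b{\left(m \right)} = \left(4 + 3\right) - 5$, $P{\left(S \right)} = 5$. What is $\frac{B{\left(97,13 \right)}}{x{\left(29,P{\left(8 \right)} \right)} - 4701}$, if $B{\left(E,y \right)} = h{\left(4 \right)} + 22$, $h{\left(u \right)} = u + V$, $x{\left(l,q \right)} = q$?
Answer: $- \frac{7}{1174} \approx -0.0059625$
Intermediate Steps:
$b{\left(m \right)} = 2$ ($b{\left(m \right)} = 7 - 5 = 2$)
$V = 2$
$h{\left(u \right)} = 2 + u$ ($h{\left(u \right)} = u + 2 = 2 + u$)
$B{\left(E,y \right)} = 28$ ($B{\left(E,y \right)} = \left(2 + 4\right) + 22 = 6 + 22 = 28$)
$\frac{B{\left(97,13 \right)}}{x{\left(29,P{\left(8 \right)} \right)} - 4701} = \frac{28}{5 - 4701} = \frac{28}{-4696} = 28 \left(- \frac{1}{4696}\right) = - \frac{7}{1174}$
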